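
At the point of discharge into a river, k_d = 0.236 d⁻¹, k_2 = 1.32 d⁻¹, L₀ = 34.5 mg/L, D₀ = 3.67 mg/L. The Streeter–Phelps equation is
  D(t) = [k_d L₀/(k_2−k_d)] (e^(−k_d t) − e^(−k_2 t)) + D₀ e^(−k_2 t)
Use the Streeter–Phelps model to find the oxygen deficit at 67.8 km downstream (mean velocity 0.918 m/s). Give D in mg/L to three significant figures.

D ≈ 4.90 mg/L

Travel time t = x/v = 67.8 km / (0.918 m/s) = 67800 m / 0.918 m/s = 73860 s = 0.8548 d.
k_d L₀/(k_2−k_d) = 0.236×34.5/(1.32−0.236) = 8.142/1.084 = 7.511 mg/L.
e^(−k_d t) = e^(−0.236×0.8548) = 0.8173; e^(−k_2 t) = e^(−1.32×0.8548) = 0.3236.
D = 7.511 × (0.8173 − 0.3236) + 3.67 × 0.3236 = 3.709 + 1.187 = 4.896 mg/L.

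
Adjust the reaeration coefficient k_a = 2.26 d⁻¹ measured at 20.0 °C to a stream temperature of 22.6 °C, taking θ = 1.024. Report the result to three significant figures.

k_a(T₂) = k_a(T₁) · θ^(T₂−T₁) = 2.26 × 1.024^(22.6−20.0)
= 2.26 × 1.024^2.60 = 2.26 × 1.064 = 2.404 d⁻¹.

k_a ≈ 2.40 d⁻¹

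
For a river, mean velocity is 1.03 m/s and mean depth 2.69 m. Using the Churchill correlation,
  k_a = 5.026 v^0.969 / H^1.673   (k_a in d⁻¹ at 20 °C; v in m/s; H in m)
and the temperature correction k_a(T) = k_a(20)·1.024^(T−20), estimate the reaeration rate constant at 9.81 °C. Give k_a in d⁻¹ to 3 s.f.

k_a(20) = 5.026 × 1.03^0.969 / 2.69^1.673 = 5.026 × 1.029 / 5.236 = 0.9878 d⁻¹.
k_a(9.81) = 0.9878 × 1.024^(9.81−20) = 0.9878 × 0.7853 = 0.7758 d⁻¹.

k_a ≈ 0.776 d⁻¹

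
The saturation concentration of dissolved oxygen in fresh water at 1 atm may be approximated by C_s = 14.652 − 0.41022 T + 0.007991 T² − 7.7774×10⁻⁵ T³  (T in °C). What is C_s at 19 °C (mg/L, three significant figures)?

C_s ≈ 9.21 mg/L

C_s = 14.652 − 0.41022×19 + 0.007991×19² − 7.7774×10⁻⁵×19³ = 9.209 mg/L.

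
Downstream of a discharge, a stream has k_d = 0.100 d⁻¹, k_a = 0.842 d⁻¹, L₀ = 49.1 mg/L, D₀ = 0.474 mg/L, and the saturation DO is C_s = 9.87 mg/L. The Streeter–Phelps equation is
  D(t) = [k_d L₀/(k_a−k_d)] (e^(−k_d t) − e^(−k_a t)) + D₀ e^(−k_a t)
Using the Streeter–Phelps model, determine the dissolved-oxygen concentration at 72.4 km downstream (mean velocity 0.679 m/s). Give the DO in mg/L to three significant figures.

Travel time t = x/v = 72.4 km / (0.679 m/s) = 72400 m / 0.679 m/s = 106600 s = 1.234 d.
k_d L₀/(k_a−k_d) = 0.100×49.1/(0.842−0.100) = 4.910/0.7420 = 6.617 mg/L.
e^(−k_d t) = e^(−0.100×1.234) = 0.8839; e^(−k_a t) = e^(−0.842×1.234) = 0.3538.
D = 6.617 × (0.8839 − 0.3538) + 0.474 × 0.3538 = 3.508 + 0.1677 = 3.676 mg/L.
DO = C_s − D = 9.87 − 3.676 = 6.194 mg/L.

DO ≈ 6.19 mg/L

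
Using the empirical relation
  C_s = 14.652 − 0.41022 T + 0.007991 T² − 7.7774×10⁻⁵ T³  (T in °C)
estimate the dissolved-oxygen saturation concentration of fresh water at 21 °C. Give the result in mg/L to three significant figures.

C_s ≈ 8.84 mg/L

C_s = 14.652 − 0.41022×21 + 0.007991×21² − 7.7774×10⁻⁵×21³ = 8.841 mg/L.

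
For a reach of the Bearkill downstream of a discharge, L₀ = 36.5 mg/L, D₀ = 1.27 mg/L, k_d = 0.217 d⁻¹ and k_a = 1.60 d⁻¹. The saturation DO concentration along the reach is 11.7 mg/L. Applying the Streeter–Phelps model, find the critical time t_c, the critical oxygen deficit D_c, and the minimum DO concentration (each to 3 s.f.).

t_c ≈ 1.26 d; D_c ≈ 3.76 mg/L; min DO ≈ 7.94 mg/L

At the critical point dD/dt = 0, so k_d L₀ e^(−k_d t) = k_a D. Substituting D(t) from the Streeter–Phelps equation and solving for t gives
t_c = ln[(k_a/k_d)(1 − D₀(k_a−k_d)/(k_d L₀))] / (k_a−k_d).
Here k_a−k_d = 1.383 d⁻¹ and 1 − D₀(k_a−k_d)/(k_d L₀) = 1 − 1.27×1.383/(0.217×36.5) = 0.7782, so
t_c = ln(7.373 × 0.7782) / 1.383 = 1.747 / 1.383 = 1.263 d.
D_c = (k_d/k_a) L₀ e^(−k_d t_c) = (0.217/1.60) × 36.5 × e^(−0.217×1.263) = 0.1356 × 36.5 × 0.7602 = 3.763 mg/L.
Minimum DO = C_s − D_c = 11.7 − 3.763 = 7.937 mg/L.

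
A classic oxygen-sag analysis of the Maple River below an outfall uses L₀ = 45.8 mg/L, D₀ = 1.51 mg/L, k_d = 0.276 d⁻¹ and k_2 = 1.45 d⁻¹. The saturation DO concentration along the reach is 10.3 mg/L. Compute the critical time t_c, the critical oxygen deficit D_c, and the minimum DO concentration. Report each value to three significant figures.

With k_2/k_d = 5.254 and 1 − D₀(k_2−k_d)/(k_d L₀) = 0.8598,
t_c = ln(5.254 × 0.8598) / (1.45 − 0.276) = ln(4.517) / 1.174 = 1.508/1.174 = 1.284 d.
L(t_c) = L₀ e^(−k_d t_c) = 45.8 × 0.7015 = 32.13 mg/L, and at the critical point k_2 D_c = k_d L, so D_c = (0.276/1.45) × 32.13 = 6.116 mg/L.
Minimum DO = C_s − D_c = 10.3 − 6.116 = 4.184 mg/L.

t_c ≈ 1.28 d; D_c ≈ 6.12 mg/L; min DO ≈ 4.18 mg/L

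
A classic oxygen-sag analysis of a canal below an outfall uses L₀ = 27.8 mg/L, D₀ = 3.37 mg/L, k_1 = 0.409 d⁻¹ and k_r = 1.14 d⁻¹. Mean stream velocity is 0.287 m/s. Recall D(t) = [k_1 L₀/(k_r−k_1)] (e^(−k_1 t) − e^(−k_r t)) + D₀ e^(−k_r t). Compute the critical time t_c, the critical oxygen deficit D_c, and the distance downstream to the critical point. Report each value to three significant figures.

t_c ≈ 1.07 d; D_c ≈ 6.44 mg/L; x_c ≈ 26.5 km

At the critical point dD/dt = 0, so k_1 L₀ e^(−k_1 t) = k_r D. Substituting D(t) from the Streeter–Phelps equation and solving for t gives
t_c = ln[(k_r/k_1)(1 − D₀(k_r−k_1)/(k_1 L₀))] / (k_r−k_1).
Here k_r−k_1 = 0.7310 d⁻¹ and 1 − D₀(k_r−k_1)/(k_1 L₀) = 1 − 3.37×0.7310/(0.409×27.8) = 0.7833, so
t_c = ln(2.787 × 0.7833) / 0.7310 = 0.7809 / 0.7310 = 1.068 d.
L(t_c) = L₀ e^(−k_1 t_c) = 27.8 × 0.6460 = 17.96 mg/L, and at the critical point k_r D_c = k_1 L, so D_c = (0.409/1.14) × 17.96 = 6.443 mg/L.
x_c = v t_c = 0.287 m/s × 1.068 d × 86400 s/d = 26490 m ≈ 26.5 km.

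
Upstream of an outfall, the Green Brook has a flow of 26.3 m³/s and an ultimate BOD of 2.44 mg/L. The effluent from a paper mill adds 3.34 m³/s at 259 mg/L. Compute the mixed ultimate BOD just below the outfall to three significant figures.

Flow-weighted mixing: C = (Q_r C_r + Q_w C_w)/(Q_r + Q_w)
= (26.3×2.44 + 3.34×259)/(26.3 + 3.34) = 929.2/29.64 = 31.35 mg/L.

31.4 mg/L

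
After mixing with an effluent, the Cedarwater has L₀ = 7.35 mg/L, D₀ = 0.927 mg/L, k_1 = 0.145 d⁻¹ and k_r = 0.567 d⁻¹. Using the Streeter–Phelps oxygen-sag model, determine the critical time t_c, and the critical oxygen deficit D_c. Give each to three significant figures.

t_c ≈ 2.15 d; D_c ≈ 1.38 mg/L

At the critical point dD/dt = 0, so k_1 L₀ e^(−k_1 t) = k_r D. Substituting D(t) from the Streeter–Phelps equation and solving for t gives
t_c = ln[(k_r/k_1)(1 − D₀(k_r−k_1)/(k_1 L₀))] / (k_r−k_1).
Here k_r−k_1 = 0.4220 d⁻¹ and 1 − D₀(k_r−k_1)/(k_1 L₀) = 1 − 0.927×0.4220/(0.145×7.35) = 0.6329, so
t_c = ln(3.910 × 0.6329) / 0.4220 = 0.9062 / 0.4220 = 2.148 d.
D_c = (k_1/k_r) L₀ e^(−k_1 t_c) = (0.145/0.567) × 7.35 × e^(−0.145×2.148) = 0.2557 × 7.35 × 0.7324 = 1.377 mg/L.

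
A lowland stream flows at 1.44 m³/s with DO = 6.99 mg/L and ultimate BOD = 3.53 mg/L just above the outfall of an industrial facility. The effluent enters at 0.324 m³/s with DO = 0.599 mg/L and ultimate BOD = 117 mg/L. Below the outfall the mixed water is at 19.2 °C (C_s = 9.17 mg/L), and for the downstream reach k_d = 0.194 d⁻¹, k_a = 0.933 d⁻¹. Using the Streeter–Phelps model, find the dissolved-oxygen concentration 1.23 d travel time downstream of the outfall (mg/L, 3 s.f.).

DO ≈ 5.10 mg/L

Mixed DO = (1.44×6.99 + 0.324×0.599)/(1.44+0.324) = 10.26/1.764 = 5.816 mg/L.
Mixed L₀ = (1.44×3.53 + 0.324×117)/(1.764) = 42.99/1.764 = 24.37 mg/L.
Initial deficit D₀ = C_s − DO₀ = 9.17 − 5.816 = 3.354 mg/L.
D(1.23) = [0.194×24.37/(0.933−0.194)](e^(−0.194×1.23) − e^(−0.933×1.23)) + 3.354 e^(−0.933×1.23)
= 6.398 × (0.7877 − 0.3174) + 3.354 × 0.3174 = 4.074 mg/L.
DO = 9.17 − 4.074 = 5.096 mg/L.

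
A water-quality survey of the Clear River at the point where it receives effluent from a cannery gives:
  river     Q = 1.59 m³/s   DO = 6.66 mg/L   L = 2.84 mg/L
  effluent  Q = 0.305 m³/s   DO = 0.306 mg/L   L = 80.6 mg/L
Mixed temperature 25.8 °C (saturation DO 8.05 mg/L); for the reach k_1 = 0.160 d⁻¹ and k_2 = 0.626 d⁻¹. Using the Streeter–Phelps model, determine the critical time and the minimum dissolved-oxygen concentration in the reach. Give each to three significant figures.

t_c ≈ 1.61 d; minimum DO ≈ 5.02 mg/L

Mixed DO = (1.59×6.66 + 0.305×0.306)/(1.59+0.305) = 10.68/1.895 = 5.637 mg/L.
Mixed L₀ = (1.59×2.84 + 0.305×80.6)/(1.895) = 29.10/1.895 = 15.36 mg/L.
Initial deficit D₀ = C_s − DO₀ = 8.05 − 5.637 = 2.413 mg/L.
t_c = (1/0.4660) ln[(0.626/0.160)(1 − 2.413×0.4660/(0.160×15.36))] = 2.146 × ln(2.122) = 1.615 d.
D_c = (0.160/0.626) × 15.36 × e^(−0.160×1.615) = 0.2556 × 15.36 × 0.7723 = 3.031 mg/L.
Minimum DO = 8.05 − 3.031 = 5.019 mg/L.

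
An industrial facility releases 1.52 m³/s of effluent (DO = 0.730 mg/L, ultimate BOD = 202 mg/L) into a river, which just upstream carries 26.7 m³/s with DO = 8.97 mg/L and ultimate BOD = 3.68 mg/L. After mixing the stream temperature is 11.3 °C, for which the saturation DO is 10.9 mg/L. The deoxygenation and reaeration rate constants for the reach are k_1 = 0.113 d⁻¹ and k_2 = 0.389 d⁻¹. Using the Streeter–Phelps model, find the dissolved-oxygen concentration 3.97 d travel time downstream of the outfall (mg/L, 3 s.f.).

DO ≈ 7.89 mg/L

Mixed DO = (26.7×8.97 + 1.52×0.730)/(26.7+1.52) = 240.6/28.22 = 8.526 mg/L.
Mixed L₀ = (26.7×3.68 + 1.52×202)/(28.22) = 405.3/28.22 = 14.36 mg/L.
Initial deficit D₀ = C_s − DO₀ = 10.9 − 8.526 = 2.374 mg/L.
D(3.97) = [0.113×14.36/(0.389−0.113)](e^(−0.113×3.97) − e^(−0.389×3.97)) + 2.374 e^(−0.389×3.97)
= 5.880 × (0.6385 − 0.2135) + 2.374 × 0.2135 = 3.006 mg/L.
DO = 10.9 − 3.006 = 7.894 mg/L.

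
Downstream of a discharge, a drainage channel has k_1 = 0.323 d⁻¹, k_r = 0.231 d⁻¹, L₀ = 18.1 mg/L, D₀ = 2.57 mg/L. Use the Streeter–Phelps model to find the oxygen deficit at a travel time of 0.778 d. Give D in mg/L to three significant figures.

D ≈ 5.81 mg/L

k_1 L₀/(k_r−k_1) = 0.323×18.1/(0.231−0.323) = 5.846/-0.09200 = -63.55 mg/L.
e^(−k_1 t) = e^(−0.323×0.7780) = 0.7778; e^(−k_r t) = e^(−0.231×0.7780) = 0.8355.
D = -63.55 × (0.7778 − 0.8355) + 2.57 × 0.8355 = 3.667 + 2.147 = 5.815 mg/L.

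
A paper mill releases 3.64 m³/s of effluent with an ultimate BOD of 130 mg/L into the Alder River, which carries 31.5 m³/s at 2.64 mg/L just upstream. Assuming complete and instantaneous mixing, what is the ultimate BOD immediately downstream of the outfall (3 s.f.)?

15.8 mg/L

Flow-weighted mixing: C = (Q_r C_r + Q_w C_w)/(Q_r + Q_w)
= (31.5×2.64 + 3.64×130)/(31.5 + 3.64) = 556.4/35.14 = 15.83 mg/L.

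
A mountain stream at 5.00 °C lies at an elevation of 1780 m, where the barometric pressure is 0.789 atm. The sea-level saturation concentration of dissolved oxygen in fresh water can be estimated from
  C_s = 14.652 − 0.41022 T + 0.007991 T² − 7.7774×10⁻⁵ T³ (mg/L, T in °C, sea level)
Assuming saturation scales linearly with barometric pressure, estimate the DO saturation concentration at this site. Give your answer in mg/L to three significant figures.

C_s ≈ 10.1 mg/L

At sea level: C_s = 14.652 − 0.41022×5.00 + 0.007991×5.00² − 7.7774×10⁻⁵×5.00³ = 12.79 mg/L.
Pressure correction: C_s' = 12.79 × 0.789 = 10.09 mg/L.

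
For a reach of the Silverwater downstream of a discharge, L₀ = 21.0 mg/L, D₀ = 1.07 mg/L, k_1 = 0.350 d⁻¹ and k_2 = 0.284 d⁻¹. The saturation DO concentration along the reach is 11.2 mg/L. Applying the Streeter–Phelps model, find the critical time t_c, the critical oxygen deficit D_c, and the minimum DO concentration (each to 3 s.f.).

At the critical point dD/dt = 0, so k_1 L₀ e^(−k_1 t) = k_2 D. Substituting D(t) from the Streeter–Phelps equation and solving for t gives
t_c = ln[(k_2/k_1)(1 − D₀(k_2−k_1)/(k_1 L₀))] / (k_2−k_1).
Here k_2−k_1 = -0.06600 d⁻¹ and 1 − D₀(k_2−k_1)/(k_1 L₀) = 1 − 1.07×-0.06600/(0.350×21.0) = 1.010, so
t_c = ln(0.8114 × 1.010) / -0.06600 = -0.1994 / -0.06600 = 3.021 d.
L(t_c) = L₀ e^(−k_1 t_c) = 21.0 × 0.3474 = 7.294 mg/L, and at the critical point k_2 D_c = k_1 L, so D_c = (0.350/0.284) × 7.294 = 8.990 mg/L.
Minimum DO = C_s − D_c = 11.2 − 8.990 = 2.210 mg/L.

t_c ≈ 3.02 d; D_c ≈ 8.99 mg/L; min DO ≈ 2.21 mg/L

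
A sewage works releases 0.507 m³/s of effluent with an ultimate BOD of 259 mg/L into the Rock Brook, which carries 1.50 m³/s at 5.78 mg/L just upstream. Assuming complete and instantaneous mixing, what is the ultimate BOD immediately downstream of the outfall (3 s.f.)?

69.7 mg/L

Flow-weighted mixing: C = (Q_r C_r + Q_w C_w)/(Q_r + Q_w)
= (1.50×5.78 + 0.507×259)/(1.50 + 0.507) = 140.0/2.007 = 69.75 mg/L.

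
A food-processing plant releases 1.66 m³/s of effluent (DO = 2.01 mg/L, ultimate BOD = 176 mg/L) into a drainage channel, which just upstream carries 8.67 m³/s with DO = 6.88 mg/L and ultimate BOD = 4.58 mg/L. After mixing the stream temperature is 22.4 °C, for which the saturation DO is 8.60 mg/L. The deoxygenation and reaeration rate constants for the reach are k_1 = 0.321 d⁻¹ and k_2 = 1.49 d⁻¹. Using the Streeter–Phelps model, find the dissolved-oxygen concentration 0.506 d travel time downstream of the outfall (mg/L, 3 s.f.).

DO ≈ 4.07 mg/L

Mixed DO = (8.67×6.88 + 1.66×2.01)/(8.67+1.66) = 62.99/10.33 = 6.097 mg/L.
Mixed L₀ = (8.67×4.58 + 1.66×176)/(10.33) = 331.9/10.33 = 32.13 mg/L.
Initial deficit D₀ = C_s − DO₀ = 8.60 − 6.097 = 2.503 mg/L.
D(0.506) = [0.321×32.13/(1.49−0.321)](e^(−0.321×0.506) − e^(−1.49×0.506)) + 2.503 e^(−1.49×0.506)
= 8.822 × (0.8501 − 0.4705) + 2.503 × 0.4705 = 4.526 mg/L.
DO = 8.60 − 4.526 = 4.074 mg/L.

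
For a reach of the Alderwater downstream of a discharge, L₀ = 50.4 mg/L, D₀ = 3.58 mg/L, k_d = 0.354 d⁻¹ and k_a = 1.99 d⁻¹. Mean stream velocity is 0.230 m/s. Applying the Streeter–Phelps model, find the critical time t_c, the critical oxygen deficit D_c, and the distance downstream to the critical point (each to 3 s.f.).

t_c ≈ 0.812 d; D_c ≈ 6.73 mg/L; x_c ≈ 16.1 km

t_c = [1/(k_a−k_d)] ln[(k_a/k_d)(1 − D₀(k_a−k_d)/(k_d L₀))]
= [1/(1.99−0.354)] ln[(1.99/0.354)(1 − 3.58×1.636/(0.354×50.4))]
= (1/1.636) ln[5.621 × 0.6717] = 0.6112 × ln(3.776) = 0.6112 × 1.329 = 0.8122 d.
D_c = (k_d/k_a) L₀ e^(−k_d t_c) = (0.354/1.99) × 50.4 × e^(−0.354×0.8122) = 0.1779 × 50.4 × 0.7501 = 6.725 mg/L.
x_c = v t_c = 0.230 m/s × 0.8122 d × 86400 s/d = 16140 m ≈ 16.1 km.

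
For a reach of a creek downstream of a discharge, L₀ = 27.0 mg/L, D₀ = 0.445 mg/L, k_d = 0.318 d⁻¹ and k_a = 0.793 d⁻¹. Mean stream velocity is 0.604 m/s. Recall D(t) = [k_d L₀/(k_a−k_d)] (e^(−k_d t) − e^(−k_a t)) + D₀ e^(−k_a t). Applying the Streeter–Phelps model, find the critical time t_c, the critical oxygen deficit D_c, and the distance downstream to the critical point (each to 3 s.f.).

At the critical point dD/dt = 0, so k_d L₀ e^(−k_d t) = k_a D. Substituting D(t) from the Streeter–Phelps equation and solving for t gives
t_c = ln[(k_a/k_d)(1 − D₀(k_a−k_d)/(k_d L₀))] / (k_a−k_d).
Here k_a−k_d = 0.4750 d⁻¹ and 1 − D₀(k_a−k_d)/(k_d L₀) = 1 − 0.445×0.4750/(0.318×27.0) = 0.9754, so
t_c = ln(2.494 × 0.9754) / 0.4750 = 0.8888 / 0.4750 = 1.871 d.
L(t_c) = L₀ e^(−k_d t_c) = 27.0 × 0.5515 = 14.89 mg/L, and at the critical point k_a D_c = k_d L, so D_c = (0.318/0.793) × 14.89 = 5.972 mg/L.
x_c = v t_c = 0.604 m/s × 1.871 d × 86400 s/d = 97650 m ≈ 97.7 km.

t_c ≈ 1.87 d; D_c ≈ 5.97 mg/L; x_c ≈ 97.7 km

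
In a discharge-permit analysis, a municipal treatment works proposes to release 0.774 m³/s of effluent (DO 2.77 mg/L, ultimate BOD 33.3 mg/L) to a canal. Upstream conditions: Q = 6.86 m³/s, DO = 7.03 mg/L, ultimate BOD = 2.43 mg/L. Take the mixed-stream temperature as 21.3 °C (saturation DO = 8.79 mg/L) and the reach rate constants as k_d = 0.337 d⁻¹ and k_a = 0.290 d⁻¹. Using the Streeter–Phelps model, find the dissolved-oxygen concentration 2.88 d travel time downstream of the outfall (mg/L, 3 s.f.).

DO ≈ 5.65 mg/L

Mixed DO = (6.86×7.03 + 0.774×2.77)/(6.86+0.774) = 50.37/7.634 = 6.598 mg/L.
Mixed L₀ = (6.86×2.43 + 0.774×33.3)/(7.634) = 42.44/7.634 = 5.560 mg/L.
Initial deficit D₀ = C_s − DO₀ = 8.79 − 6.598 = 2.192 mg/L.
D(2.88) = [0.337×5.560/(0.290−0.337)](e^(−0.337×2.88) − e^(−0.290×2.88)) + 2.192 e^(−0.290×2.88)
= -39.87 × (0.3789 − 0.4338) + 2.192 × 0.4338 = 3.140 mg/L.
DO = 8.79 − 3.140 = 5.650 mg/L.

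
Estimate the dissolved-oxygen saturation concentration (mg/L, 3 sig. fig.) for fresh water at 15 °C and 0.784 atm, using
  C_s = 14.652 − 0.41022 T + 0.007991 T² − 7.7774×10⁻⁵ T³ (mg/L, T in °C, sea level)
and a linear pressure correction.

At sea level: C_s = 14.652 − 0.41022×15 + 0.007991×15² − 7.7774×10⁻⁵×15³ = 10.03 mg/L.
Pressure correction: C_s' = 10.03 × 0.784 = 7.867 mg/L.

C_s ≈ 7.87 mg/L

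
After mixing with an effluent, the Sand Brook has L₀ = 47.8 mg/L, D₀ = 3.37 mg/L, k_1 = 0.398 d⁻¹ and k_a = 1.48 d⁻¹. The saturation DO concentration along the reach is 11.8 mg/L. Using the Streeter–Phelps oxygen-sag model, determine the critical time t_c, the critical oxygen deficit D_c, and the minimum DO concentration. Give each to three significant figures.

t_c ≈ 1.02 d; D_c ≈ 8.58 mg/L; min DO ≈ 3.22 mg/L

With k_a/k_1 = 3.719 and 1 − D₀(k_a−k_1)/(k_1 L₀) = 0.8083,
t_c = ln(3.719 × 0.8083) / (1.48 − 0.398) = ln(3.006) / 1.082 = 1.101/1.082 = 1.017 d.
L(t_c) = L₀ e^(−k_1 t_c) = 47.8 × 0.6671 = 31.89 mg/L, and at the critical point k_a D_c = k_1 L, so D_c = (0.398/1.48) × 31.89 = 8.575 mg/L.
Minimum DO = C_s − D_c = 11.8 − 8.575 = 3.225 mg/L.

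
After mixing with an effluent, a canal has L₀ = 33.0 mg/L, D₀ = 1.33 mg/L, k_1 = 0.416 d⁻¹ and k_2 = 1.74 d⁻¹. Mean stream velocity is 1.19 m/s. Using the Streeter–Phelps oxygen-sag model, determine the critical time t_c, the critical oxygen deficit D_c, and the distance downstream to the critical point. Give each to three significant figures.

At the critical point dD/dt = 0, so k_1 L₀ e^(−k_1 t) = k_2 D. Substituting D(t) from the Streeter–Phelps equation and solving for t gives
t_c = ln[(k_2/k_1)(1 − D₀(k_2−k_1)/(k_1 L₀))] / (k_2−k_1).
Here k_2−k_1 = 1.324 d⁻¹ and 1 − D₀(k_2−k_1)/(k_1 L₀) = 1 − 1.33×1.324/(0.416×33.0) = 0.8717, so
t_c = ln(4.183 × 0.8717) / 1.324 = 1.294 / 1.324 = 0.9771 d.
D_c = (k_1/k_2) L₀ e^(−k_1 t_c) = (0.416/1.74) × 33.0 × e^(−0.416×0.9771) = 0.2391 × 33.0 × 0.6660 = 5.254 mg/L.
x_c = v t_c = 1.19 m/s × 0.9771 d × 86400 s/d = 100500 m ≈ 100 km.

t_c ≈ 0.977 d; D_c ≈ 5.25 mg/L; x_c ≈ 100 km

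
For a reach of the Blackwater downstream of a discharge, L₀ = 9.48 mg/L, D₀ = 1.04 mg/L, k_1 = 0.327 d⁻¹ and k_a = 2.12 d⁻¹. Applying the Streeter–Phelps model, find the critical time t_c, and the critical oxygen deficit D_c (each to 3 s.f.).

t_c ≈ 0.529 d; D_c ≈ 1.23 mg/L

At the critical point dD/dt = 0, so k_1 L₀ e^(−k_1 t) = k_a D. Substituting D(t) from the Streeter–Phelps equation and solving for t gives
t_c = ln[(k_a/k_1)(1 − D₀(k_a−k_1)/(k_1 L₀))] / (k_a−k_1).
Here k_a−k_1 = 1.793 d⁻¹ and 1 − D₀(k_a−k_1)/(k_1 L₀) = 1 − 1.04×1.793/(0.327×9.48) = 0.3985, so
t_c = ln(6.483 × 0.3985) / 1.793 = 0.9491 / 1.793 = 0.5293 d.
L(t_c) = L₀ e^(−k_1 t_c) = 9.48 × 0.8411 = 7.973 mg/L, and at the critical point k_a D_c = k_1 L, so D_c = (0.327/2.12) × 7.973 = 1.230 mg/L.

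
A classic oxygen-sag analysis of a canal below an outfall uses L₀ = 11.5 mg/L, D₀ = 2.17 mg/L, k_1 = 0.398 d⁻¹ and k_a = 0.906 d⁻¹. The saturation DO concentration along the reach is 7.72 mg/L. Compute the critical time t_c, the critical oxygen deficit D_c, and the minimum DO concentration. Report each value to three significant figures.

t_c ≈ 1.08 d; D_c ≈ 3.29 mg/L; min DO ≈ 4.43 mg/L

With k_a/k_1 = 2.276 and 1 − D₀(k_a−k_1)/(k_1 L₀) = 0.7592,
t_c = ln(2.276 × 0.7592) / (0.906 − 0.398) = ln(1.728) / 0.5080 = 0.5470/0.5080 = 1.077 d.
L(t_c) = L₀ e^(−k_1 t_c) = 11.5 × 0.6514 = 7.491 mg/L, and at the critical point k_a D_c = k_1 L, so D_c = (0.398/0.906) × 7.491 = 3.291 mg/L.
Minimum DO = C_s − D_c = 7.72 − 3.291 = 4.429 mg/L.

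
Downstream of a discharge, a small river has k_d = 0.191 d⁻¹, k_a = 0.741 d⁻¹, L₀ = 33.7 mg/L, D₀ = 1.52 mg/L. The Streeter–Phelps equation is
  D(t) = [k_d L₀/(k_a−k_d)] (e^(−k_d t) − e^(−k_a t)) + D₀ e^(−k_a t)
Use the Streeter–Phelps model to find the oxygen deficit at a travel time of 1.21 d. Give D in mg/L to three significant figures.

D ≈ 5.13 mg/L

k_d L₀/(k_a−k_d) = 0.191×33.7/(0.741−0.191) = 6.437/0.5500 = 11.70 mg/L.
e^(−k_d t) = e^(−0.191×1.210) = 0.7937; e^(−k_a t) = e^(−0.741×1.210) = 0.4080.
D = 11.70 × (0.7937 − 0.4080) + 1.52 × 0.4080 = 4.514 + 0.6201 = 5.134 mg/L.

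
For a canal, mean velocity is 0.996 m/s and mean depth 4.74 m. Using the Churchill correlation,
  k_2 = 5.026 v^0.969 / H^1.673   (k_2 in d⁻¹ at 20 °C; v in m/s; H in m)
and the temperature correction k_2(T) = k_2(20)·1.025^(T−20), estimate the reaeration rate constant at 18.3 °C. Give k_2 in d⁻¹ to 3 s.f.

k_2(20) = 5.026 × 0.996^0.969 / 4.74^1.673 = 5.026 × 0.9961 / 13.51 = 0.3706 d⁻¹.
k_2(18.3) = 0.3706 × 1.025^(18.3−20) = 0.3706 × 0.9589 = 0.3554 d⁻¹.

k_2 ≈ 0.355 d⁻¹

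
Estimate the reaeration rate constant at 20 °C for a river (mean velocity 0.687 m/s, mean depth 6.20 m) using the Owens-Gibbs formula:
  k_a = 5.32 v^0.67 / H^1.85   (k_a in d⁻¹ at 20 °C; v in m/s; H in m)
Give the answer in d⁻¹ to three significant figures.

k_a = 5.32 × 0.687^0.67 / 6.20^1.85 = 5.32 × 0.7776 / 29.24 = 0.1415 d⁻¹.

k_a ≈ 0.141 d⁻¹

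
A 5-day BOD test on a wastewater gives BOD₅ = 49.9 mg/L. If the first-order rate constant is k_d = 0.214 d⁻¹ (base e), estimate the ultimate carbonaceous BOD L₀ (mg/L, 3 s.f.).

BOD₅ = L₀(1 − e^(−5k_d)) ⇒ L₀ = BOD₅ / (1 − e^(−5×0.214))
= 49.9 / (1 − 0.3430) = 49.9 / 0.6570 = 75.95 mg/L.

L₀ ≈ 76.0 mg/L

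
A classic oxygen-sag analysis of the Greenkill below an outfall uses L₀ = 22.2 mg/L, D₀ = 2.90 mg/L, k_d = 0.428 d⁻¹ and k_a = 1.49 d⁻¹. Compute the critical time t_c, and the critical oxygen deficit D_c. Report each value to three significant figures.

With k_a/k_d = 3.481 and 1 − D₀(k_a−k_d)/(k_d L₀) = 0.6759,
t_c = ln(3.481 × 0.6759) / (1.49 − 0.428) = ln(2.353) / 1.062 = 0.8556/1.062 = 0.8057 d.
D_c = (k_d/k_a) L₀ e^(−k_d t_c) = (0.428/1.49) × 22.2 × e^(−0.428×0.8057) = 0.2872 × 22.2 × 0.7083 = 4.517 mg/L.

t_c ≈ 0.806 d; D_c ≈ 4.52 mg/L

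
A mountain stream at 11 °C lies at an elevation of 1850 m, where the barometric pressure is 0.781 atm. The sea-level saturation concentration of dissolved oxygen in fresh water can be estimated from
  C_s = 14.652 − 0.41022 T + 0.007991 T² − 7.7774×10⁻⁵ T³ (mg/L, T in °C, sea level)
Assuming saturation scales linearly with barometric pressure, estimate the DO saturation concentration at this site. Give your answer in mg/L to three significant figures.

C_s ≈ 8.59 mg/L

At sea level: C_s = 14.652 − 0.41022×11 + 0.007991×11² − 7.7774×10⁻⁵×11³ = 11.00 mg/L.
Pressure correction: C_s' = 11.00 × 0.781 = 8.593 mg/L.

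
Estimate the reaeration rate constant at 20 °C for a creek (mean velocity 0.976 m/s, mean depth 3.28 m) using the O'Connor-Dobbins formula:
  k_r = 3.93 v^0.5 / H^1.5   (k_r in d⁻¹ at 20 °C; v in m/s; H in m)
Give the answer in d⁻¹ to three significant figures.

k_r = 3.93 × 0.976^0.5 / 3.28^1.5 = 3.93 × 0.9879 / 5.940 = 0.6536 d⁻¹.

k_r ≈ 0.654 d⁻¹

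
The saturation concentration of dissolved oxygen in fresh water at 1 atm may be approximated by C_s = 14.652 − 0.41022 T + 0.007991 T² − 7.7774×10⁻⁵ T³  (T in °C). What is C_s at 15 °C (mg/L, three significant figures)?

C_s ≈ 10.0 mg/L

C_s = 14.652 − 0.41022×15 + 0.007991×15² − 7.7774×10⁻⁵×15³ = 10.03 mg/L.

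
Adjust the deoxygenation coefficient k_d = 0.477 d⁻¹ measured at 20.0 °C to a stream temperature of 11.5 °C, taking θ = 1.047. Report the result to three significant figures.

k_d ≈ 0.323 d⁻¹

k_d(T₂) = k_d(T₁) · θ^(T₂−T₁) = 0.477 × 1.047^(11.5−20.0)
= 0.477 × 1.047^-8.50 = 0.477 × 0.6768 = 0.3228 d⁻¹.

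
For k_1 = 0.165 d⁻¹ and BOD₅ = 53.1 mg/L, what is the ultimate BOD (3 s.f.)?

BOD₅ = L₀(1 − e^(−5k_1)) ⇒ L₀ = BOD₅ / (1 − e^(−5×0.165))
= 53.1 / (1 − 0.4382) = 53.1 / 0.5618 = 94.52 mg/L.

L₀ ≈ 94.5 mg/L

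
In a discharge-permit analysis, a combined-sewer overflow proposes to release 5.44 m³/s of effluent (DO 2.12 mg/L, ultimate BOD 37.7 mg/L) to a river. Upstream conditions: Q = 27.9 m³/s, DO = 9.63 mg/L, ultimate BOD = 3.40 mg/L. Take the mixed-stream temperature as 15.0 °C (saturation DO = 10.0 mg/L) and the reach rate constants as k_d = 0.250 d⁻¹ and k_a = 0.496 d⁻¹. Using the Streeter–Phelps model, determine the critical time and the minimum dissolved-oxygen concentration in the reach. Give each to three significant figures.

t_c ≈ 2.01 d; minimum DO ≈ 7.25 mg/L

Mixed DO = (27.9×9.63 + 5.44×2.12)/(27.9+5.44) = 280.2/33.34 = 8.405 mg/L.
Mixed L₀ = (27.9×3.40 + 5.44×37.7)/(33.34) = 299.9/33.34 = 8.997 mg/L.
Initial deficit D₀ = C_s − DO₀ = 10.0 − 8.405 = 1.595 mg/L.
t_c = (1/0.2460) ln[(0.496/0.250)(1 − 1.595×0.2460/(0.250×8.997))] = 4.065 × ln(1.638) = 2.006 d.
D_c = (0.250/0.496) × 8.997 × e^(−0.250×2.006) = 0.5040 × 8.997 × 0.6057 = 2.747 mg/L.
Minimum DO = 10.0 − 2.747 = 7.253 mg/L.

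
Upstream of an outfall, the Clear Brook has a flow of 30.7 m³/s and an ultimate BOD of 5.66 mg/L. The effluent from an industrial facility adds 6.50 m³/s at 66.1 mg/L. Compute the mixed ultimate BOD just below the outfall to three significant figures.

16.2 mg/L

Flow-weighted mixing: C = (Q_r C_r + Q_w C_w)/(Q_r + Q_w)
= (30.7×5.66 + 6.50×66.1)/(30.7 + 6.50) = 603.4/37.20 = 16.22 mg/L.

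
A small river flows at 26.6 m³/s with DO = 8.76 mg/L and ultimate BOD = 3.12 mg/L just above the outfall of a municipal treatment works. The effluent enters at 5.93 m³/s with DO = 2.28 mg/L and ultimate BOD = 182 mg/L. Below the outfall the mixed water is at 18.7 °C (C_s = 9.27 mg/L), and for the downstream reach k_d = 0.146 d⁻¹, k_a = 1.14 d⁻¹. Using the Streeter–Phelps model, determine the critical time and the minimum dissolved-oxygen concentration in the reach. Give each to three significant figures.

t_c ≈ 1.68 d; minimum DO ≈ 5.69 mg/L

Mixed DO = (26.6×8.76 + 5.93×2.28)/(26.6+5.93) = 246.5/32.53 = 7.579 mg/L.
Mixed L₀ = (26.6×3.12 + 5.93×182)/(32.53) = 1162/32.53 = 35.73 mg/L.
Initial deficit D₀ = C_s − DO₀ = 9.27 − 7.579 = 1.691 mg/L.
t_c = (1/0.9940) ln[(1.14/0.146)(1 − 1.691×0.9940/(0.146×35.73))] = 1.006 × ln(5.292) = 1.676 d.
D_c = (0.146/1.14) × 35.73 × e^(−0.146×1.676) = 0.1281 × 35.73 × 0.7829 = 3.582 mg/L.
Minimum DO = 9.27 − 3.582 = 5.688 mg/L.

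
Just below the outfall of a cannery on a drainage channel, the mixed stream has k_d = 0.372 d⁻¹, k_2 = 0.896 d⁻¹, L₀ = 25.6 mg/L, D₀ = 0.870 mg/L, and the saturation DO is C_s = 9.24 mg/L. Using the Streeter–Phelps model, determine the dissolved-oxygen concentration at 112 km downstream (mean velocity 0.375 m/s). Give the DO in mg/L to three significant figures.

DO ≈ 5.00 mg/L

Travel time t = x/v = 112 km / (0.375 m/s) = 112000 m / 0.375 m/s = 298700 s = 3.457 d.
k_d L₀/(k_2−k_d) = 0.372×25.6/(0.896−0.372) = 9.523/0.5240 = 18.17 mg/L.
e^(−k_d t) = e^(−0.372×3.457) = 0.2764; e^(−k_2 t) = e^(−0.896×3.457) = 0.04517.
D = 18.17 × (0.2764 − 0.04517) + 0.870 × 0.04517 = 4.202 + 0.03930 = 4.242 mg/L.
DO = C_s − D = 9.24 − 4.242 = 4.998 mg/L.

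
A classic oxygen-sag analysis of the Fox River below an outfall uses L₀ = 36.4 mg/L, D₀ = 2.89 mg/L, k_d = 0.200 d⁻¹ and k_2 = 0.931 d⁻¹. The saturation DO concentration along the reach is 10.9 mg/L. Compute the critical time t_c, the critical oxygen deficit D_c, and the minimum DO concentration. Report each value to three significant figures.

t_c ≈ 1.63 d; D_c ≈ 5.64 mg/L; min DO ≈ 5.26 mg/L

At the critical point dD/dt = 0, so k_d L₀ e^(−k_d t) = k_2 D. Substituting D(t) from the Streeter–Phelps equation and solving for t gives
t_c = ln[(k_2/k_d)(1 − D₀(k_2−k_d)/(k_d L₀))] / (k_2−k_d).
Here k_2−k_d = 0.7310 d⁻¹ and 1 − D₀(k_2−k_d)/(k_d L₀) = 1 − 2.89×0.7310/(0.200×36.4) = 0.7098, so
t_c = ln(4.655 × 0.7098) / 0.7310 = 1.195 / 0.7310 = 1.635 d.
D_c = (k_d/k_2) L₀ e^(−k_d t_c) = (0.200/0.931) × 36.4 × e^(−0.200×1.635) = 0.2148 × 36.4 × 0.7211 = 5.639 mg/L.
Minimum DO = C_s − D_c = 10.9 − 5.639 = 5.261 mg/L.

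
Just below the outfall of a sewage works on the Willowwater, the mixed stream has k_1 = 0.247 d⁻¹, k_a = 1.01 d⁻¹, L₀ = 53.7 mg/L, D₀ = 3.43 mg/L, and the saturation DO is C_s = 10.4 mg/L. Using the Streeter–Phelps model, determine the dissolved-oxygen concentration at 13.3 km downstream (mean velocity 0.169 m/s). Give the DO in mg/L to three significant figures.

Travel time t = x/v = 13.3 km / (0.169 m/s) = 13300 m / 0.169 m/s = 78700 s = 0.9109 d.
k_1 L₀/(k_a−k_1) = 0.247×53.7/(1.01−0.247) = 13.26/0.7630 = 17.38 mg/L.
e^(−k_1 t) = e^(−0.247×0.9109) = 0.7985; e^(−k_a t) = e^(−1.01×0.9109) = 0.3985.
D = 17.38 × (0.7985 − 0.3985) + 3.43 × 0.3985 = 6.954 + 1.367 = 8.320 mg/L.
DO = C_s − D = 10.4 − 8.320 = 2.080 mg/L.

DO ≈ 2.08 mg/L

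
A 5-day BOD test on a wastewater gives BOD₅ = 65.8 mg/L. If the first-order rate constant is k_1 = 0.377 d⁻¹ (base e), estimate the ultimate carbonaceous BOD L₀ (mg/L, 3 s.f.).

L₀ ≈ 77.6 mg/L

BOD₅ = L₀(1 − e^(−5k_1)) ⇒ L₀ = BOD₅ / (1 − e^(−5×0.377))
= 65.8 / (1 − 0.1518) = 65.8 / 0.8482 = 77.58 mg/L.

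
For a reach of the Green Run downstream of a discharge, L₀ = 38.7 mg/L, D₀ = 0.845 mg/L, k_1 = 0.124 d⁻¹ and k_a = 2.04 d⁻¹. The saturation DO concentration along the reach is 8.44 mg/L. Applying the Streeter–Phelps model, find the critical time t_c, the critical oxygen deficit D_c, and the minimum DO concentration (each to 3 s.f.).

t_c ≈ 1.25 d; D_c ≈ 2.02 mg/L; min DO ≈ 6.42 mg/L

At the critical point dD/dt = 0, so k_1 L₀ e^(−k_1 t) = k_a D. Substituting D(t) from the Streeter–Phelps equation and solving for t gives
t_c = ln[(k_a/k_1)(1 − D₀(k_a−k_1)/(k_1 L₀))] / (k_a−k_1).
Here k_a−k_1 = 1.916 d⁻¹ and 1 − D₀(k_a−k_1)/(k_1 L₀) = 1 − 0.845×1.916/(0.124×38.7) = 0.6626, so
t_c = ln(16.45 × 0.6626) / 1.916 = 2.389 / 1.916 = 1.247 d.
D_c = (k_1/k_a) L₀ e^(−k_1 t_c) = (0.124/2.04) × 38.7 × e^(−0.124×1.247) = 0.06078 × 38.7 × 0.8568 = 2.015 mg/L.
Minimum DO = C_s − D_c = 8.44 − 2.015 = 6.425 mg/L.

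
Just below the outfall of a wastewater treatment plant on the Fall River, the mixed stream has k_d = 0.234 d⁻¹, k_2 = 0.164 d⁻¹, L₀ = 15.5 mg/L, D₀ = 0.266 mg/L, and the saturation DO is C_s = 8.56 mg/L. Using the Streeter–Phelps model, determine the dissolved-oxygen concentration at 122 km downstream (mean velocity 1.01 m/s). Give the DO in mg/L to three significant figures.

DO ≈ 4.51 mg/L

Travel time t = x/v = 122 km / (1.01 m/s) = 122000 m / 1.01 m/s = 120800 s = 1.398 d.
k_d L₀/(k_2−k_d) = 0.234×15.5/(0.164−0.234) = 3.627/-0.07000 = -51.81 mg/L.
e^(−k_d t) = e^(−0.234×1.398) = 0.7210; e^(−k_2 t) = e^(−0.164×1.398) = 0.7951.
D = -51.81 × (0.7210 − 0.7951) + 0.266 × 0.7951 = 3.841 + 0.2115 = 4.052 mg/L.
DO = C_s − D = 8.56 − 4.052 = 4.508 mg/L.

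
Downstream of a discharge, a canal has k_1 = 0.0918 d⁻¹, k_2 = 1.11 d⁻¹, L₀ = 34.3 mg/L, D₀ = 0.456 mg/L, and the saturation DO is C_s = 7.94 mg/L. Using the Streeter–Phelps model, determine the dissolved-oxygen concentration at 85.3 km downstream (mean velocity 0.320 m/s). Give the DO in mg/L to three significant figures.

Travel time t = x/v = 85.3 km / (0.320 m/s) = 85300 m / 0.320 m/s = 266600 s = 3.085 d.
k_1 L₀/(k_2−k_1) = 0.0918×34.3/(1.11−0.0918) = 3.149/1.018 = 3.092 mg/L.
e^(−k_1 t) = e^(−0.0918×3.085) = 0.7534; e^(−k_2 t) = e^(−1.11×3.085) = 0.03256.
D = 3.092 × (0.7534 − 0.03256) + 0.456 × 0.03256 = 2.229 + 0.01485 = 2.244 mg/L.
DO = C_s − D = 7.94 − 2.244 = 5.696 mg/L.

DO ≈ 5.70 mg/L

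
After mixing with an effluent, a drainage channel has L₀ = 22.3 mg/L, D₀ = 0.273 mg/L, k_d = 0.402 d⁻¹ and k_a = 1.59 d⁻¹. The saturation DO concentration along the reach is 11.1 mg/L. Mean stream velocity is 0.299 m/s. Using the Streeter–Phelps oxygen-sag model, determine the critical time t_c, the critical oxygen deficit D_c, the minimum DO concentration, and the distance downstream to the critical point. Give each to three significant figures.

t_c = [1/(k_a−k_d)] ln[(k_a/k_d)(1 − D₀(k_a−k_d)/(k_d L₀))]
= [1/(1.59−0.402)] ln[(1.59/0.402)(1 − 0.273×1.188/(0.402×22.3))]
= (1/1.188) ln[3.955 × 0.9638] = 0.8418 × ln(3.812) = 0.8418 × 1.338 = 1.126 d.
L(t_c) = L₀ e^(−k_d t_c) = 22.3 × 0.6358 = 14.18 mg/L, and at the critical point k_a D_c = k_d L, so D_c = (0.402/1.59) × 14.18 = 3.585 mg/L.
Minimum DO = C_s − D_c = 11.1 − 3.585 = 7.515 mg/L.
x_c = v t_c = 0.299 m/s × 1.126 d × 86400 s/d = 29100 m ≈ 29.1 km.

t_c ≈ 1.13 d; D_c ≈ 3.58 mg/L; min DO ≈ 7.52 mg/L; x_c ≈ 29.1 km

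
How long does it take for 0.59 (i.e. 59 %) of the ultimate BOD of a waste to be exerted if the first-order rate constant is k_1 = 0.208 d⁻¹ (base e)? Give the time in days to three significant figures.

y/L₀ = 1 − e^(−k_1 t) = 0.59 ⇒ e^(−k_1 t) = 0.410
t = −ln(0.410) / 0.208 = 0.8916 / 0.208 = 4.287 d.

t ≈ 4.29 d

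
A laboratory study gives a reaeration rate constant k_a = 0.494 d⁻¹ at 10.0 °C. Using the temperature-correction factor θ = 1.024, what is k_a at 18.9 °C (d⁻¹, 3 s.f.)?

k_a ≈ 0.610 d⁻¹

k_a(T₂) = k_a(T₁) · θ^(T₂−T₁) = 0.494 × 1.024^(18.9−10.0)
= 0.494 × 1.024^8.90 = 0.494 × 1.235 = 0.6101 d⁻¹.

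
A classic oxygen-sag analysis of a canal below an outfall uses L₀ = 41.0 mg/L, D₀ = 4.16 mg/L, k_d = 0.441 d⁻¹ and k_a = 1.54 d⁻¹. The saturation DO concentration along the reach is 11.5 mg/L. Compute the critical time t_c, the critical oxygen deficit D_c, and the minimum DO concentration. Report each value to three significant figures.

t_c ≈ 0.873 d; D_c ≈ 7.99 mg/L; min DO ≈ 3.51 mg/L

With k_a/k_d = 3.492 and 1 − D₀(k_a−k_d)/(k_d L₀) = 0.7471,
t_c = ln(3.492 × 0.7471) / (1.54 − 0.441) = ln(2.609) / 1.099 = 0.9590/1.099 = 0.8726 d.
D_c = (k_d/k_a) L₀ e^(−k_d t_c) = (0.441/1.54) × 41.0 × e^(−0.441×0.8726) = 0.2864 × 41.0 × 0.6806 = 7.991 mg/L.
Minimum DO = C_s − D_c = 11.5 − 7.991 = 3.509 mg/L.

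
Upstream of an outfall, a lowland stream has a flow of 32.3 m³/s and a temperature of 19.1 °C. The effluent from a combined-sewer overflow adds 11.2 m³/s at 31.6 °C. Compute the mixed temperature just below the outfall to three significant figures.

22.3 °C

Flow-weighted mixing: C = (Q_r C_r + Q_w C_w)/(Q_r + Q_w)
= (32.3×19.1 + 11.2×31.6)/(32.3 + 11.2) = 970.8/43.50 = 22.32 °C.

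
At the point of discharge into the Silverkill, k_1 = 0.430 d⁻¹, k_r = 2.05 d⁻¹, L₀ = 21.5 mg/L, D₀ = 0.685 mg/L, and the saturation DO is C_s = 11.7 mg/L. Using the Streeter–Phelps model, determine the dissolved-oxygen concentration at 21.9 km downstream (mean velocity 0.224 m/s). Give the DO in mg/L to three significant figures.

Travel time t = x/v = 21.9 km / (0.224 m/s) = 21900 m / 0.224 m/s = 97770 s = 1.132 d.
k_1 L₀/(k_r−k_1) = 0.430×21.5/(2.05−0.430) = 9.245/1.620 = 5.707 mg/L.
e^(−k_1 t) = e^(−0.430×1.132) = 0.6147; e^(−k_r t) = e^(−2.05×1.132) = 0.09830.
D = 5.707 × (0.6147 − 0.09830) + 0.685 × 0.09830 = 2.947 + 0.06734 = 3.014 mg/L.
DO = C_s − D = 11.7 − 3.014 = 8.686 mg/L.

DO ≈ 8.69 mg/L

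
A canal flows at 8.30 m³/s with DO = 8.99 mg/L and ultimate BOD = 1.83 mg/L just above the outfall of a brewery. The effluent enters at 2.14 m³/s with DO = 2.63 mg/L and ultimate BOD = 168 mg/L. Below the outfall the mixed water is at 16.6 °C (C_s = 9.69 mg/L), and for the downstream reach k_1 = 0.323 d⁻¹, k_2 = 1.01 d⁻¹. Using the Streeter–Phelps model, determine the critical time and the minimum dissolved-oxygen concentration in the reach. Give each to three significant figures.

Mixed DO = (8.30×8.99 + 2.14×2.63)/(8.30+2.14) = 80.25/10.44 = 7.686 mg/L.
Mixed L₀ = (8.30×1.83 + 2.14×168)/(10.44) = 374.7/10.44 = 35.89 mg/L.
Initial deficit D₀ = C_s − DO₀ = 9.69 − 7.686 = 2.004 mg/L.
t_c = (1/0.6870) ln[(1.01/0.323)(1 − 2.004×0.6870/(0.323×35.89))] = 1.456 × ln(2.756) = 1.475 d.
D_c = (0.323/1.01) × 35.89 × e^(−0.323×1.475) = 0.3198 × 35.89 × 0.6209 = 7.127 mg/L.
Minimum DO = 9.69 − 7.127 = 2.563 mg/L.

t_c ≈ 1.48 d; minimum DO ≈ 2.56 mg/L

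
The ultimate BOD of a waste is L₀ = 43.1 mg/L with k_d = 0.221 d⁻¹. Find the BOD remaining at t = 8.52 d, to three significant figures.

L_t = L₀ e^(−k_d t) = 43.1 × e^(−0.221×8.52) = 43.1 × 0.1521 = 6.557 mg/L.

L ≈ 6.56 mg/L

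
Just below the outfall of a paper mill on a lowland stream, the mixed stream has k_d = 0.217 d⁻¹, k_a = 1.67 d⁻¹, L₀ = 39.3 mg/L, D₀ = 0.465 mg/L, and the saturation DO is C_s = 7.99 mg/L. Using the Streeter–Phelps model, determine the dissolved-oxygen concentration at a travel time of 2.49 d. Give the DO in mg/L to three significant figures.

DO ≈ 4.66 mg/L

k_d L₀/(k_a−k_d) = 0.217×39.3/(1.67−0.217) = 8.528/1.453 = 5.869 mg/L.
e^(−k_d t) = e^(−0.217×2.490) = 0.5826; e^(−k_a t) = e^(−1.67×2.490) = 0.01563.
D = 5.869 × (0.5826 − 0.01563) + 0.465 × 0.01563 = 3.327 + 0.007270 = 3.335 mg/L.
DO = C_s − D = 7.99 − 3.335 = 4.655 mg/L.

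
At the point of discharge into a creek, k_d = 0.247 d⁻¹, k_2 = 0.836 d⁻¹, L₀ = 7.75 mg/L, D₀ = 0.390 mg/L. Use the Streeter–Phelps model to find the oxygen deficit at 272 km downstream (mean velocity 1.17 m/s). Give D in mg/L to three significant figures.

D ≈ 1.37 mg/L

Travel time t = x/v = 272 km / (1.17 m/s) = 272000 m / 1.17 m/s = 232500 s = 2.691 d.
k_d L₀/(k_2−k_d) = 0.247×7.75/(0.836−0.247) = 1.914/0.5890 = 3.250 mg/L.
e^(−k_d t) = e^(−0.247×2.691) = 0.5145; e^(−k_2 t) = e^(−0.836×2.691) = 0.1055.
D = 3.250 × (0.5145 − 0.1055) + 0.390 × 0.1055 = 1.329 + 0.04113 = 1.370 mg/L.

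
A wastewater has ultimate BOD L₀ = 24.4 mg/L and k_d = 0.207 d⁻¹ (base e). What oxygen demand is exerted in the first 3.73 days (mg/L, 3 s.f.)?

y_t = L₀(1 − e^(−k_d t)) = 24.4 × (1 − e^(−0.207×3.73))
= 24.4 × (1 − 0.4620) = 24.4 × 0.5380 = 13.13 mg/L.

y ≈ 13.1 mg/L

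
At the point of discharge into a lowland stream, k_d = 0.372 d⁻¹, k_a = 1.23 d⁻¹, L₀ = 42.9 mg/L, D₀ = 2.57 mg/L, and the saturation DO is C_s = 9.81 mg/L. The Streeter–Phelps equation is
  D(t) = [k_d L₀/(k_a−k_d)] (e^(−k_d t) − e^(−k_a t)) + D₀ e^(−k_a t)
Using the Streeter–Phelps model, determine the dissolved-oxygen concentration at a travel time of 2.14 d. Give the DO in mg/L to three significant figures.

k_d L₀/(k_a−k_d) = 0.372×42.9/(1.23−0.372) = 15.96/0.8580 = 18.60 mg/L.
e^(−k_d t) = e^(−0.372×2.140) = 0.4511; e^(−k_a t) = e^(−1.23×2.140) = 0.07192.
D = 18.60 × (0.4511 − 0.07192) + 2.57 × 0.07192 = 7.053 + 0.1848 = 7.237 mg/L.
DO = C_s − D = 9.81 − 7.237 = 2.573 mg/L.

DO ≈ 2.57 mg/L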